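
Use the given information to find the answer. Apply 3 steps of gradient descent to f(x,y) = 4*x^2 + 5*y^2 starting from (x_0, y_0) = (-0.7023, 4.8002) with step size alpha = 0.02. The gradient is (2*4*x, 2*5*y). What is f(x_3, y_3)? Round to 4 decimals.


Gradient descent on f(x,y) = 4*x^2 + 5*y^2.
Starting point: (-0.7023, 4.8002), alpha = 0.02
Step 1: grad_x = 2*4*-0.7023 = -5.6184, grad_y = 2*5*4.8002 = 48.002
  x_1 = -0.7023 - 0.02*-5.6184 = -0.5899
  y_1 = 4.8002 - 0.02*48.002 = 3.8402
Step 2: grad_x = 2*4*-0.5899 = -4.7195, grad_y = 2*5*3.8402 = 38.4016
  x_2 = -0.5899 - 0.02*-4.7195 = -0.4955
  y_2 = 3.8402 - 0.02*38.4016 = 3.0721
Step 3: grad_x = 2*4*-0.4955 = -3.9643, grad_y = 2*5*3.0721 = 30.7213
  x_3 = -0.4955 - 0.02*-3.9643 = -0.4163
  y_3 = 3.0721 - 0.02*30.7213 = 2.4577
f(-0.4163, 2.4577) = 4*(-0.4163)^2 + 5*2.4577^2 = 30.8946


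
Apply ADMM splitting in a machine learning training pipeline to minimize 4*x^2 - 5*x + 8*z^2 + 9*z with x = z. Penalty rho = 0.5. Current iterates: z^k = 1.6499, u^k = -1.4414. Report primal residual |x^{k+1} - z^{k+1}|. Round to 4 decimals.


ADMM iteration with rho = 0.5, z^k = 1.6499, u^k = -1.4414
Step 1: x-update.
Minimize 4*x^2 - 5*x + (0.5/2)*(x - 1.6499 - 1.4414)^2
FOC: (2*4 + 0.5)*x = 5 + 0.5*(1.6499 + 1.4414)
x^{k+1} = 0.7701
Step 2: z-update.
Minimize 8*z^2 + 9*z + (0.5/2)*(0.7701 - z - 1.4414)^2
FOC: (2*8 + 0.5)*z = -9 + 0.5*(0.7701 - 1.4414)
z^{k+1} = -0.5658
Step 3: u-update.
u^{k+1} = -1.4414 + 0.7701 + 0.5658 = -0.1055
Step 4: Primal residual = |0.7701 + 0.5658| = 1.3359


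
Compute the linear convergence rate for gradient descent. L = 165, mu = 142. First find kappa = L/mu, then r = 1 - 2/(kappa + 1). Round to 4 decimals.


Step 1: Compute the condition number.
kappa = L/mu = 165/142 = 1.162
Step 2: Compute the convergence rate.
r = 1 - 2/(kappa + 1) = 1 - 2*mu/(L + mu) = (L - mu)/(L + mu) = 23/307 = 0.0749


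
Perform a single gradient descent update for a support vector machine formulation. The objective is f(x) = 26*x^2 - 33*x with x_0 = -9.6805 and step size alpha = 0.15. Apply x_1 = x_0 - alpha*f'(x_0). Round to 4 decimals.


We compute the gradient at x_0 and apply the update.
f'(x) = 52*x - 33
f'(-9.6805) = 52*-9.6805 - 33 = -536.386
x_1 = -9.6805 - 0.15*-536.386 = 70.7774


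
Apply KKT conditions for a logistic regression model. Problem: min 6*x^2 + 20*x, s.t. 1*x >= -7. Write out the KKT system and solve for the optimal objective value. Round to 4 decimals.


Step 1: Try lambda = 0 (constraint inactive).
Stationarity: 2*6*x + 20 = 0
x* = -20/(2*6) = -5/3 = -1.6667 (rounded; the exact value -5/3 is used below)
Check constraint: 1*-1.6667 = -1.6667 >= -7 -- satisfied.
Step 2: Compute optimal value.
f(x*) = 6*(-5/3)^2 + 20*(-5/3) = -16.6667


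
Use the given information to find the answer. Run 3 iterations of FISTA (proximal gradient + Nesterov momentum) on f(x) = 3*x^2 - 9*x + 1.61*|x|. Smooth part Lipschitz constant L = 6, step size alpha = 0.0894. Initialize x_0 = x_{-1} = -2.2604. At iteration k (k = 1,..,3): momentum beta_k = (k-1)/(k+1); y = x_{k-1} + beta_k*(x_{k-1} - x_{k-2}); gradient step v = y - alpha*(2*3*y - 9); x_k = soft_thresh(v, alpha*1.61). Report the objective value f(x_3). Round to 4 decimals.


FISTA on f(x) = 3*x^2 - 9*x + 1.61*|x|
L = 6, alpha = 0.0894
Iteration 1: beta = 0.0, y = -2.2604 + 0.0*(-2.2604 + 2.2604) = -2.2604
  grad(y) = -22.5624, v = y - alpha*grad = -0.2433
  prox(v) = soft_thresh(-0.2433, 0.1439) = -0.0994
Iteration 2: beta = 0.3333, y = -0.0994 + 0.3333*(-0.0994 + 2.2604) = 0.621
  grad(y) = -5.2743, v = y - alpha*grad = 1.0925
  prox(v) = soft_thresh(1.0925, 0.1439) = 0.9485
Iteration 3: beta = 0.5, y = 0.9485 + 0.5*(0.9485 + 0.0994) = 1.4725
  grad(y) = -0.165, v = y - alpha*grad = 1.4873
  prox(v) = soft_thresh(1.4873, 0.1439) = 1.3433
f(x_3) = 3*1.3433^2 - 9*1.3433 + 1.61*|1.3433| = -4.5136


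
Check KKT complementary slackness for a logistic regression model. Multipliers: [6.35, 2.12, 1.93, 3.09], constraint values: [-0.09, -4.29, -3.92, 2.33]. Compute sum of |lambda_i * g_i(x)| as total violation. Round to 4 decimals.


KKT complementary slackness check:
lambda_1 * g_1 = 6.35 * -0.09 = -0.5715
lambda_2 * g_2 = 2.12 * -4.29 = -9.0948
lambda_3 * g_3 = 1.93 * -3.92 = -7.5656
lambda_4 * g_4 = 3.09 * 2.33 = 7.1997
Total violation = 0.5715 + 9.0948 + 7.5656 + 7.1997 = 24.4316


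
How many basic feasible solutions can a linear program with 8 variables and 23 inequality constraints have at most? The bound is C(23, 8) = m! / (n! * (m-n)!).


Each vertex corresponds to some choice of n active constraints out of m, so the number of vertices is at most C(m, n) = m! / (n!(m-n)!).
m = 23, n = 8
Numerator: 23 * 22 * 21 * 20 * 19 * 18 * 17 * 16
Denominator: 8! = 40320
C(23, 8) = 490314


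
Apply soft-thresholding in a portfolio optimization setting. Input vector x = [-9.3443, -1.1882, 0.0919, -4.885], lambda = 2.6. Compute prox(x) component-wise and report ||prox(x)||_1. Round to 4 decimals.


Soft-thresholding with lambda = 2.6:
prox(-9.3443) = sign(-9.3443)*max(|-9.3443| - 2.6, 0) = -6.7443
prox(-1.1882) = sign(-1.1882)*max(|-1.1882| - 2.6, 0) = 0.0
prox(0.0919) = sign(0.0919)*max(|0.0919| - 2.6, 0) = 0.0
prox(-4.885) = sign(-4.885)*max(|-4.885| - 2.6, 0) = -2.285
prox(x) = [-6.7443, 0.0, 0.0, -2.285]
||prox(x)||_1 = 6.7443 + 0.0 + 0.0 + 2.285 = 9.0293


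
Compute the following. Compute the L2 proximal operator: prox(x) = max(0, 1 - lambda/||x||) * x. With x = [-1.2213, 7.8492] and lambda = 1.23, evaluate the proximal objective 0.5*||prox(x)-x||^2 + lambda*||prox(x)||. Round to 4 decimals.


Step 1: Compute ||x||.
||x|| = 7.9436
Step 2: Compute scaling factor.
scale = max(0, 1 - 1.23/7.9436) = 0.8452
Step 3: prox(x) = [-1.0322, 6.6338]
||prox(x)|| = 6.7136
Step 4: Proximal objective.
0.5*||prox-x||^2 = 0.7565
lambda*||prox|| = 8.2577
Total = 9.0142


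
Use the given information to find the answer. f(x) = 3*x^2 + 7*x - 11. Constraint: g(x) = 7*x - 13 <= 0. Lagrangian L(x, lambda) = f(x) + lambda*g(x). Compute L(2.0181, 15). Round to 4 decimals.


Step 1: Evaluate f(x).
f(2.0181) = 3*2.0181^2 + 7*2.0181 - 11 = 15.3449
Step 2: Evaluate g(x).
g(2.0181) = 7*2.0181 - 13 = 1.1267
Step 3: Compute Lagrangian.
L = 15.3449 + 15*1.1267 = 32.2454


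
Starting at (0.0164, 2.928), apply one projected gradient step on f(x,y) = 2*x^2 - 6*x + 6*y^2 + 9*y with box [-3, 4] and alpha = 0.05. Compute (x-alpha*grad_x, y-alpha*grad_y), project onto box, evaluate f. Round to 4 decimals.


Step 1: Compute gradient at (0.0164, 2.928).
grad_x = 2*2*0.0164 - 6 = -5.9344
grad_y = 2*6*2.928 + 9 = 44.136
Step 2: Gradient step.
x_raw = 0.0164 - 0.05*-5.9344 = 0.3131
y_raw = 2.928 - 0.05*44.136 = 0.7212
Step 3: Project onto [-3, 4].
x_proj = clip(0.3131) = 0.3131
y_proj = clip(0.7212) = 0.7212
Step 4: Evaluate f.
f(0.3131, 0.7212) = 7.9289


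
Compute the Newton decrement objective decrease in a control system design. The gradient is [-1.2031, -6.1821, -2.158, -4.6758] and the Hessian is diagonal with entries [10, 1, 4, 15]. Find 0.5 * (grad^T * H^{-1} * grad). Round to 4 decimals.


Step 1: H is diagonal, so H^(-1) * g = [-0.1203, -6.1821, -0.5395, -0.3117].
Step 2: g^T H^(-1) g = sum_i g_i^2 / H_ii
  = (-1.2031)^2/10 + (-6.1821)^2/1 + (-2.158)^2/4 + (-4.6758)^2/15
  = 0.1447 + 38.2184 + 1.1642 + 1.4575 = 40.9849
Step 3: Objective decrease = 0.5 * g^T H^(-1) g = 20.4924


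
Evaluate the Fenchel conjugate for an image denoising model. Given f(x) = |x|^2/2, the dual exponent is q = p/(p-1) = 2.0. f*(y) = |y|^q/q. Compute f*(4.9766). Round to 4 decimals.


The conjugate exponent q satisfies 1/p + 1/q = 1.
p = 2, so q = 2/(2 - 1) = 2.0
|y|^q = 4.9766^2.0 = 24.7665
f*(4.9766) = 24.7665 / 2.0 = 12.3833


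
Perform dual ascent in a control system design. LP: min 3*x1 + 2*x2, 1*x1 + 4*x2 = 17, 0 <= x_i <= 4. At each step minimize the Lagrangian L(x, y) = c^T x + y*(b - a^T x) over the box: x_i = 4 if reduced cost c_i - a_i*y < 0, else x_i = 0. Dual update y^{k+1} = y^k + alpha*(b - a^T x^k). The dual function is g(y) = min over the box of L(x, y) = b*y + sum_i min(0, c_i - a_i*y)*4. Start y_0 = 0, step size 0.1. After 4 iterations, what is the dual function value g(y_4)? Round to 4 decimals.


Dual ascent for LP: min 3*x1 + 2*x2, 1*x1 + 4*x2 = 17, 0 <= x_i <= 4
Step 1: y^k = 0.0, reduced costs: (3.0, 2.0)
  x^k = (0.0, 0.0), subgradient = b - a^T x = 17.0
  y^{k+1} = 0.0 + 0.1*17.0 = 1.7
Step 2: y^k = 1.7, reduced costs: (1.3, -4.8)
  x^k = (0.0, 4.0), subgradient = b - a^T x = 1.0
  y^{k+1} = 1.7 + 0.1*1.0 = 1.8
Step 3: y^k = 1.8, reduced costs: (1.2, -5.2)
  x^k = (0.0, 4.0), subgradient = b - a^T x = 1.0
  y^{k+1} = 1.8 + 0.1*1.0 = 1.9
Step 4: y^k = 1.9, reduced costs: (1.1, -5.6)
  x^k = (0.0, 4.0), subgradient = b - a^T x = 1.0
  y^{k+1} = 1.9 + 0.1*1.0 = 2.0
Dual objective at y_4 = 2.0: reduced costs (1.0, -6.0), box minimizer x = (0.0, 4.0)
g(y_4) = b*y + (c1 - a1*y)*x1 + (c2 - a2*y)*x2 = 17*2.0 + 1.0*0.0 + (-6.0)*4.0 = 34.0 + 0.0 - 24.0 = 10.0


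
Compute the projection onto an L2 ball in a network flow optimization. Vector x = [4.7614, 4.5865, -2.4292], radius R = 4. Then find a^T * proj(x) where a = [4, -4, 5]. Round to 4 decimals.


Step 1: Compute ||x|| (intermediates to 6 decimals).
||x|| = sqrt(4.7614^2 + 4.5865^2 + (-2.4292)^2) = 7.043289
Step 2: Project.
Since ||x|| > R, scale = R/||x|| = 4/7.043289 = 0.567916, proj(x) = scale * x
proj(x) = [2.704075, 2.604747, -1.379582]
Step 3: Dot product.
a^T * proj(x) = 4*2.704075 - 4*2.604747 + 5*(-1.379582) = -6.5006


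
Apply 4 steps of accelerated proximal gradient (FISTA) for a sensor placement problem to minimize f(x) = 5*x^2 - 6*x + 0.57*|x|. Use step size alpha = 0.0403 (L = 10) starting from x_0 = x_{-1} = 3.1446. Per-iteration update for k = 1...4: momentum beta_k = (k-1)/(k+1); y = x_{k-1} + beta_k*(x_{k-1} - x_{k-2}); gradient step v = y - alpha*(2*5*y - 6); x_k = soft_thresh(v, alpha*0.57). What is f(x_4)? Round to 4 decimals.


FISTA on f(x) = 5*x^2 - 6*x + 0.57*|x|
L = 10, alpha = 0.0403
Iteration 1: beta = 0.0, y = 3.1446 + 0.0*(3.1446 - 3.1446) = 3.1446
  grad(y) = 25.446, v = y - alpha*grad = 2.1191
  prox(v) = soft_thresh(2.1191, 0.023) = 2.0962
Iteration 2: beta = 0.3333, y = 2.0962 + 0.3333*(2.0962 - 3.1446) = 1.7467
  grad(y) = 11.4667, v = y - alpha*grad = 1.2846
  prox(v) = soft_thresh(1.2846, 0.023) = 1.2616
Iteration 3: beta = 0.5, y = 1.2616 + 0.5*(1.2616 - 2.0962) = 0.8443
  grad(y) = 2.4431, v = y - alpha*grad = 0.7459
  prox(v) = soft_thresh(0.7459, 0.023) = 0.7229
Iteration 4: beta = 0.6, y = 0.7229 + 0.6*(0.7229 - 1.2616) = 0.3997
  grad(y) = -2.0034, v = y - alpha*grad = 0.4804
  prox(v) = soft_thresh(0.4804, 0.023) = 0.4574
f(x_4) = 5*0.4574^2 - 6*0.4574 + 0.57*|0.4574| = -1.4376


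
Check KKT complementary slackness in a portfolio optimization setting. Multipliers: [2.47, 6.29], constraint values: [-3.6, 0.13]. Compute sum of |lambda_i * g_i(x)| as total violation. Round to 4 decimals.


KKT complementary slackness check:
lambda_1 * g_1 = 2.47 * -3.6 = -8.892
lambda_2 * g_2 = 6.29 * 0.13 = 0.8177
Total violation = 8.892 + 0.8177 = 9.7097


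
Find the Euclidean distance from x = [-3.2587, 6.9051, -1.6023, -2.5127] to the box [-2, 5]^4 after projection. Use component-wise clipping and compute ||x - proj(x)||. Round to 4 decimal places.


Project each component onto [-2, 5].
clip(-3.2587) = -2.0, clip(6.9051) = 5.0, clip(-1.6023) = -1.6023, clip(-2.5127) = -2.0
Projection = [-2.0, 5.0, -1.6023, -2.0]
Squared diffs: [1.5843, 3.6294, 0.0, 0.2629]
Distance = sqrt(5.4766) = 2.3402


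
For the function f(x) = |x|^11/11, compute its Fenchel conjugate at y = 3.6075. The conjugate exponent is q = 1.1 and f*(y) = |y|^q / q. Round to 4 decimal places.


The conjugate exponent q satisfies 1/p + 1/q = 1.
p = 11, so q = 11/(11 - 1) = 1.1
|y|^q = 3.6075^1.1 = 4.1014
f*(3.6075) = 4.1014 / 1.1 = 3.7285


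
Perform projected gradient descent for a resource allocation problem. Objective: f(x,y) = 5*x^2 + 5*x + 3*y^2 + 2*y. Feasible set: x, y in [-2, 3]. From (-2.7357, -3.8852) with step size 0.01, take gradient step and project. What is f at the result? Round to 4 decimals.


Step 1: Compute gradient at (-2.7357, -3.8852).
grad_x = 2*5*-2.7357 + 5 = -22.357
grad_y = 2*3*-3.8852 + 2 = -21.3112
Step 2: Gradient step.
x_raw = -2.7357 - 0.01*-22.357 = -2.5121
y_raw = -3.8852 - 0.01*-21.3112 = -3.6721
Step 3: Project onto [-2, 3].
x_proj = clip(-2.5121) = -2.0
y_proj = clip(-3.6721) = -2.0
Step 4: Evaluate f.
f(-2.0, -2.0) = 18.0


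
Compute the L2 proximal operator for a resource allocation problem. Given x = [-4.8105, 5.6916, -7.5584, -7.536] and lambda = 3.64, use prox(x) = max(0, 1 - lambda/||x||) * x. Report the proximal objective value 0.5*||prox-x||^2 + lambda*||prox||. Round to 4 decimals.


Step 1: Compute ||x||.
||x|| = 13.0175
Step 2: Compute scaling factor.
scale = max(0, 1 - 3.64/13.0175) = 0.7204
Step 3: prox(x) = [-3.4654, 4.1001, -5.4449, -5.4288]
||prox(x)|| = 9.3775
Step 4: Proximal objective.
0.5*||prox-x||^2 = 6.6248
lambda*||prox|| = 34.1341
Total = 40.759


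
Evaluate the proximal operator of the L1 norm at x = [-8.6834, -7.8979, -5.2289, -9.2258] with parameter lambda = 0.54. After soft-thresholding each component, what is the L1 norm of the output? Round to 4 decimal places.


Soft-thresholding with lambda = 0.54:
prox(-8.6834) = sign(-8.6834)*max(|-8.6834| - 0.54, 0) = -8.1434
prox(-7.8979) = sign(-7.8979)*max(|-7.8979| - 0.54, 0) = -7.3579
prox(-5.2289) = sign(-5.2289)*max(|-5.2289| - 0.54, 0) = -4.6889
prox(-9.2258) = sign(-9.2258)*max(|-9.2258| - 0.54, 0) = -8.6858
prox(x) = [-8.1434, -7.3579, -4.6889, -8.6858]
||prox(x)||_1 = 8.1434 + 7.3579 + 4.6889 + 8.6858 = 28.876


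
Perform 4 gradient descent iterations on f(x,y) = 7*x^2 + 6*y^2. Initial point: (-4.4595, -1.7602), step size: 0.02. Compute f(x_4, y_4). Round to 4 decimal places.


Gradient descent on f(x,y) = 7*x^2 + 6*y^2.
Starting point: (-4.4595, -1.7602), alpha = 0.02
Step 1: grad_x = 2*7*-4.4595 = -62.433, grad_y = 2*6*-1.7602 = -21.1224
  x_1 = -4.4595 - 0.02*-62.433 = -3.2108
  y_1 = -1.7602 - 0.02*-21.1224 = -1.3378
Step 2: grad_x = 2*7*-3.2108 = -44.9518, grad_y = 2*6*-1.3378 = -16.053
  x_2 = -3.2108 - 0.02*-44.9518 = -2.3118
  y_2 = -1.3378 - 0.02*-16.053 = -1.0167
Step 3: grad_x = 2*7*-2.3118 = -32.3653, grad_y = 2*6*-1.0167 = -12.2003
  x_3 = -2.3118 - 0.02*-32.3653 = -1.6645
  y_3 = -1.0167 - 0.02*-12.2003 = -0.7727
Step 4: grad_x = 2*7*-1.6645 = -23.303, grad_y = 2*6*-0.7727 = -9.2722
  x_4 = -1.6645 - 0.02*-23.303 = -1.1984
  y_4 = -0.7727 - 0.02*-9.2722 = -0.5872
f(-1.1984, -0.5872) = 7*(-1.1984)^2 + 6*(-0.5872)^2 = 12.1229


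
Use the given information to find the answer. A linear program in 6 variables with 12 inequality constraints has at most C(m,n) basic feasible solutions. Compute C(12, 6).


Each vertex corresponds to some choice of n active constraints out of m, so the number of vertices is at most C(m, n) = m! / (n!(m-n)!).
m = 12, n = 6
Numerator: 12 * 11 * 10 * 9 * 8 * 7
Denominator: 6! = 720
C(12, 6) = 924


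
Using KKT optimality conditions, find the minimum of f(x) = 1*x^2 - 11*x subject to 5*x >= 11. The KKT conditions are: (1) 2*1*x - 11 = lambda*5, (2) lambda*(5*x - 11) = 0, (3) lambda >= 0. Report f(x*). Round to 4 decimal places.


Step 1: Try lambda = 0 (constraint inactive).
Stationarity: 2*1*x - 11 = 0
x* = 11/(2*1) = 5.5
Check constraint: 5*5.5 = 27.5 >= 11 -- satisfied.
Step 2: Compute optimal value.
f(x*) = 1*5.5^2 - 11*5.5 = -30.25


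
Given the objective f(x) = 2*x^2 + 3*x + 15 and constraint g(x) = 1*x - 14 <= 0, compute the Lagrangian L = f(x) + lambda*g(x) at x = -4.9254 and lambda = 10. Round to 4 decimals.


Step 1: Evaluate f(x).
f(-4.9254) = 2*(-4.9254)^2 + 3*(-4.9254) + 15 = 48.7429
Step 2: Evaluate g(x).
g(-4.9254) = 1*-4.9254 - 14 = -18.9254
Step 3: Compute Lagrangian.
L = 48.7429 + 10*-18.9254 = -140.5111


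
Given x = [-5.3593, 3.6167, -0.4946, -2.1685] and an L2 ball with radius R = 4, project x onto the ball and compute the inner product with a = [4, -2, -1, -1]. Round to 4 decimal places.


Step 1: Compute ||x|| (intermediates to 6 decimals).
||x|| = sqrt((-5.3593)^2 + 3.6167^2 + (-0.4946)^2 + (-2.1685)^2) = 6.837371
Step 2: Project.
Since ||x|| > R, scale = R/||x|| = 4/6.837371 = 0.58502, proj(x) = scale * x
proj(x) = [-3.135298, 2.115842, -0.289351, -1.268616]
Step 3: Dot product.
a^T * proj(x) = 4*(-3.135298) - 2*2.115842 - 1*(-0.289351) - 1*(-1.268616) = -15.2149


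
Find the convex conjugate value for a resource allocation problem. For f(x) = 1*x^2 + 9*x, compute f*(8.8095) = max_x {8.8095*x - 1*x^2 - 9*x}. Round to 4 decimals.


f*(y) = sup_x {y*x - a*x^2 - b*x} = sup_x {(y-b)*x - a*x^2}
FOC: (y - b) - 2a*x = 0 => x* = (y - b)/(2a)
x* = (8.8095 - 9)/(2*1) = -0.0953
f*(8.8095) = (y-b)^2/(4a) = (8.8095 - 9)^2/(4*1)
= 0.0363/4 = 0.0091


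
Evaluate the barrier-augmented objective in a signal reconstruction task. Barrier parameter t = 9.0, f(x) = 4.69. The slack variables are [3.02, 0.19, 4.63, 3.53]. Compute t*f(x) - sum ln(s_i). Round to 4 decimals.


Step 1: Compute log-barrier.
ln values: [1.1053, -1.6607, 1.5326, 1.2613]
phi = -(1.1053 - 1.6607 + 1.5326 + 1.2613) = -2.2384
Step 2: Compute augmented objective.
t*f(x) = 9.0*4.69 = 42.21
Total = 42.21 - 2.2384 = 39.9716


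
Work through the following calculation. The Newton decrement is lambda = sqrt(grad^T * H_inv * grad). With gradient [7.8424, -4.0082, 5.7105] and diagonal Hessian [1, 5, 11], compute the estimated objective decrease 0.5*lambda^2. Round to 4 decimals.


Step 1: H is diagonal, so H^(-1) * g = [7.8424, -0.8016, 0.5191].
Step 2: g^T H^(-1) g = sum_i g_i^2 / H_ii
  = (7.8424)^2/1 + (-4.0082)^2/5 + (5.7105)^2/11
  = 61.5032 + 3.2131 + 2.9645 = 67.6809
Step 3: Objective decrease = 0.5 * g^T H^(-1) g = 33.8404


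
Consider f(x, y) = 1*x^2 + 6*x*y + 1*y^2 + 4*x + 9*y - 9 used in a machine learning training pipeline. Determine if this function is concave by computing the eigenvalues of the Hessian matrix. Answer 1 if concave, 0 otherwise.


The Hessian of f(x,y) = 1*x^2 + 6*x*y + 1*y^2 + 4*x + 9*y - 9 is:
H = [[2, 6], [6, 2]]
Trace = 2 + 2 = 4
Determinant = 2*2 - (6)^2 = -32
Discriminant = (4)^2 - 4*-32 = 144.0
Eigenvalues: lambda_1 = -4.0, lambda_2 = 8.0
The function is not concave.

0


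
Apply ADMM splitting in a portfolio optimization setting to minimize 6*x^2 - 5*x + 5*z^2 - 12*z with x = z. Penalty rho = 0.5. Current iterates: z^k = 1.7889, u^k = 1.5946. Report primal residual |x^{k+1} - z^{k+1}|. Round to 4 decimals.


ADMM iteration with rho = 0.5, z^k = 1.7889, u^k = 1.5946
Step 1: x-update.
Minimize 6*x^2 - 5*x + (0.5/2)*(x - 1.7889 + 1.5946)^2
FOC: (2*6 + 0.5)*x = 5 + 0.5*(1.7889 - 1.5946)
x^{k+1} = 0.4078
Step 2: z-update.
Minimize 5*z^2 - 12*z + (0.5/2)*(0.4078 - z + 1.5946)^2
FOC: (2*5 + 0.5)*z = 12 + 0.5*(0.4078 + 1.5946)
z^{k+1} = 1.2382
Step 3: u-update.
u^{k+1} = 1.5946 + 0.4078 - 1.2382 = 0.7642
Step 4: Primal residual = |0.4078 - 1.2382| = 0.8304


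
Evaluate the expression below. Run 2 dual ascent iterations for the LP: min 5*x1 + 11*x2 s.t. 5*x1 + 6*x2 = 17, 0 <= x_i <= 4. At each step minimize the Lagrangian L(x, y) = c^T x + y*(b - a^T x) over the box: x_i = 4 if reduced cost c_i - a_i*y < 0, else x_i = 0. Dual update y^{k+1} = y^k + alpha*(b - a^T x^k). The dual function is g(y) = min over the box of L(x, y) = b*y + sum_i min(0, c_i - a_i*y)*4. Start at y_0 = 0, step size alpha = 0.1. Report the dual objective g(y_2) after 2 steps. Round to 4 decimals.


Dual ascent for LP: min 5*x1 + 11*x2, 5*x1 + 6*x2 = 17, 0 <= x_i <= 4
Step 1: y^k = 0.0, reduced costs: (5.0, 11.0)
  x^k = (0.0, 0.0), subgradient = b - a^T x = 17.0
  y^{k+1} = 0.0 + 0.1*17.0 = 1.7
Step 2: y^k = 1.7, reduced costs: (-3.5, 0.8)
  x^k = (4.0, 0.0), subgradient = b - a^T x = -3.0
  y^{k+1} = 1.7 + 0.1*-3.0 = 1.4
Dual objective at y_2 = 1.4: reduced costs (-2.0, 2.6), box minimizer x = (4.0, 0.0)
g(y_2) = b*y + (c1 - a1*y)*x1 + (c2 - a2*y)*x2 = 17*1.4 + (-2.0)*4.0 + 2.6*0.0 = 23.8 - 8.0 + 0.0 = 15.8


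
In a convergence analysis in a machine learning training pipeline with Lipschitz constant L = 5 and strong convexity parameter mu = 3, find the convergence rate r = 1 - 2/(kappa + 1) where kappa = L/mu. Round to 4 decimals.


Step 1: Compute the condition number.
kappa = L/mu = 5/3 = 1.6667
Step 2: Compute the convergence rate.
r = 1 - 2/(kappa + 1) = 1 - 2*mu/(L + mu) = (L - mu)/(L + mu) = 2/8 = 0.25


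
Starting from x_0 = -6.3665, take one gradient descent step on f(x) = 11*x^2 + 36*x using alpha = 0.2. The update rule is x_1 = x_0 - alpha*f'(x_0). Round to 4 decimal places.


We compute the gradient at x_0 and apply the update.
f'(x) = 22*x + 36
f'(-6.3665) = 22*-6.3665 + 36 = -104.063
x_1 = -6.3665 - 0.2*-104.063 = 14.4461


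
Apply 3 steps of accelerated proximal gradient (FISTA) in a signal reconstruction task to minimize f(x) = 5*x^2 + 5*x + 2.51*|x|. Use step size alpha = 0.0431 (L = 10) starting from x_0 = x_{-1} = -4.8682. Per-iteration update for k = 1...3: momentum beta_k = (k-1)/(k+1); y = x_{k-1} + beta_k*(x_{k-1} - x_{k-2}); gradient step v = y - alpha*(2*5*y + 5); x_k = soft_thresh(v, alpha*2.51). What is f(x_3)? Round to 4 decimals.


FISTA on f(x) = 5*x^2 + 5*x + 2.51*|x|
L = 10, alpha = 0.0431
Iteration 1: beta = 0.0, y = -4.8682 + 0.0*(-4.8682 + 4.8682) = -4.8682
  grad(y) = -43.682, v = y - alpha*grad = -2.9855
  prox(v) = soft_thresh(-2.9855, 0.1082) = -2.8773
Iteration 2: beta = 0.3333, y = -2.8773 + 0.3333*(-2.8773 + 4.8682) = -2.2137
  grad(y) = -17.137, v = y - alpha*grad = -1.4751
  prox(v) = soft_thresh(-1.4751, 0.1082) = -1.3669
Iteration 3: beta = 0.5, y = -1.3669 + 0.5*(-1.3669 + 2.8773) = -0.6117
  grad(y) = -1.1171, v = y - alpha*grad = -0.5636
  prox(v) = soft_thresh(-0.5636, 0.1082) = -0.4554
f(x_3) = 5*(-0.4554)^2 + 5*(-0.4554) + 2.51*|-0.4554| = -0.097


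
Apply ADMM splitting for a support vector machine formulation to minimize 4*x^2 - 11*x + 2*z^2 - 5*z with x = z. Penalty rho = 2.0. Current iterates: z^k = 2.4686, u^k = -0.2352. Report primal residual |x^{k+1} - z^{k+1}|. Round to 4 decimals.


ADMM iteration with rho = 2.0, z^k = 2.4686, u^k = -0.2352
Step 1: x-update.
Minimize 4*x^2 - 11*x + (2.0/2)*(x - 2.4686 - 0.2352)^2
FOC: (2*4 + 2.0)*x = 11 + 2.0*(2.4686 + 0.2352)
x^{k+1} = 1.6408
Step 2: z-update.
Minimize 2*z^2 - 5*z + (2.0/2)*(1.6408 - z - 0.2352)^2
FOC: (2*2 + 2.0)*z = 5 + 2.0*(1.6408 - 0.2352)
z^{k+1} = 1.3019
Step 3: u-update.
u^{k+1} = -0.2352 + 1.6408 - 1.3019 = 0.1037
Step 4: Primal residual = |1.6408 - 1.3019| = 0.3389


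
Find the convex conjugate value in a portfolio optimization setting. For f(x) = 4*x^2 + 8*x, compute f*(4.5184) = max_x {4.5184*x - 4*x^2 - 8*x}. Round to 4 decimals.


f*(y) = sup_x {y*x - a*x^2 - b*x} = sup_x {(y-b)*x - a*x^2}
FOC: (y - b) - 2a*x = 0 => x* = (y - b)/(2a)
x* = (4.5184 - 8)/(2*4) = -0.4352
f*(4.5184) = (y-b)^2/(4a) = (4.5184 - 8)^2/(4*4)
= 12.1215/16 = 0.7576


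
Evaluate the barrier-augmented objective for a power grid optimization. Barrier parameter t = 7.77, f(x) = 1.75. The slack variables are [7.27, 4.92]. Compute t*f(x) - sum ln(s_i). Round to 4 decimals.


Step 1: Compute log-barrier.
ln values: [1.9838, 1.5933]
phi = -(1.9838 + 1.5933) = -3.5771
Step 2: Compute augmented objective.
t*f(x) = 7.77*1.75 = 13.5975
Total = 13.5975 - 3.5771 = 10.0204


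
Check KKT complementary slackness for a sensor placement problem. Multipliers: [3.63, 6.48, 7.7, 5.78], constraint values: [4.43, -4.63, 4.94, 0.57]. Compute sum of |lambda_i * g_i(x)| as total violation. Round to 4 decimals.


KKT complementary slackness check:
lambda_1 * g_1 = 3.63 * 4.43 = 16.0809
lambda_2 * g_2 = 6.48 * -4.63 = -30.0024
lambda_3 * g_3 = 7.7 * 4.94 = 38.038
lambda_4 * g_4 = 5.78 * 0.57 = 3.2946
Total violation = 16.0809 + 30.0024 + 38.038 + 3.2946 = 87.4159


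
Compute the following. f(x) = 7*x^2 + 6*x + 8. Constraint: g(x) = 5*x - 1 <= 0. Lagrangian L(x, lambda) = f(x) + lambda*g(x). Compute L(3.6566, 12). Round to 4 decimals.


Step 1: Evaluate f(x).
f(3.6566) = 7*3.6566^2 + 6*3.6566 + 8 = 123.5347
Step 2: Evaluate g(x).
g(3.6566) = 5*3.6566 - 1 = 17.283
Step 3: Compute Lagrangian.
L = 123.5347 + 12*17.283 = 330.9307


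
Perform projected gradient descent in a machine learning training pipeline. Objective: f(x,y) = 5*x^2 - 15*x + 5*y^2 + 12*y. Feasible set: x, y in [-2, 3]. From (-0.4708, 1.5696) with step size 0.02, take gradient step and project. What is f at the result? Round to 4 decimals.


Step 1: Compute gradient at (-0.4708, 1.5696).
grad_x = 2*5*-0.4708 - 15 = -19.708
grad_y = 2*5*1.5696 + 12 = 27.696
Step 2: Gradient step.
x_raw = -0.4708 - 0.02*-19.708 = -0.0766
y_raw = 1.5696 - 0.02*27.696 = 1.0157
Step 3: Project onto [-2, 3].
x_proj = clip(-0.0766) = -0.0766
y_proj = clip(1.0157) = 1.0157
Step 4: Evaluate f.
f(-0.0766, 1.0157) = 18.5252


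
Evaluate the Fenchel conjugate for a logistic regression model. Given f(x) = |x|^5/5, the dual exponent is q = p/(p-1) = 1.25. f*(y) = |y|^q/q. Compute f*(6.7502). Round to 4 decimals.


The conjugate exponent q satisfies 1/p + 1/q = 1.
p = 5, so q = 5/(5 - 1) = 1.25
|y|^q = 6.7502^1.25 = 10.8804
f*(6.7502) = 10.8804 / 1.25 = 8.7043


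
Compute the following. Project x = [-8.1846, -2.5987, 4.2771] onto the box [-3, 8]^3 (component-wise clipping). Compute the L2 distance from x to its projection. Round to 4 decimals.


Project each component onto [-3, 8].
clip(-8.1846) = -3.0, clip(-2.5987) = -2.5987, clip(4.2771) = 4.2771
Projection = [-3.0, -2.5987, 4.2771]
Squared diffs: [26.8801, 0.0, 0.0]
Distance = sqrt(26.8801) = 5.1846


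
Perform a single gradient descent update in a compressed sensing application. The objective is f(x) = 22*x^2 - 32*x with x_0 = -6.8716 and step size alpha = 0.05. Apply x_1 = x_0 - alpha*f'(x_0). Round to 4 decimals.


We compute the gradient at x_0 and apply the update.
f'(x) = 44*x - 32
f'(-6.8716) = 44*-6.8716 - 32 = -334.3504
x_1 = -6.8716 - 0.05*-334.3504 = 9.8459


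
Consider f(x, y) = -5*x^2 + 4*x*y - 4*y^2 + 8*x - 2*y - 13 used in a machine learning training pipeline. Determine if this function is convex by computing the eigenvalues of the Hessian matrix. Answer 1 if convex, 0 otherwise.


The Hessian of f(x,y) = -5*x^2 + 4*x*y - 4*y^2 + 8*x - 2*y - 13 is:
H = [[-10, 4], [4, -8]]
Trace = -10 - 8 = -18
Determinant = -10*-8 - (4)^2 = 64
Discriminant = (-18)^2 - 4*64 = 68.0
Eigenvalues: lambda_1 = -13.1231, lambda_2 = -4.8769
The function is not convex.

0


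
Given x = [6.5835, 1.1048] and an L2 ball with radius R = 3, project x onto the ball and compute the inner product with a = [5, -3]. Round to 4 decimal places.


Step 1: Compute ||x|| (intermediates to 6 decimals).
||x|| = sqrt(6.5835^2 + 1.1048^2) = 6.675557
Step 2: Project.
Since ||x|| > R, scale = R/||x|| = 3/6.675557 = 0.449401, proj(x) = scale * x
proj(x) = [2.958631, 0.496498]
Step 3: Dot product.
a^T * proj(x) = 5*2.958631 - 3*0.496498 = 13.3037


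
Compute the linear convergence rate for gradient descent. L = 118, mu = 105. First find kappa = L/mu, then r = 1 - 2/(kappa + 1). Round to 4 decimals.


Step 1: Compute the condition number.
kappa = L/mu = 118/105 = 1.1238
Step 2: Compute the convergence rate.
r = 1 - 2/(kappa + 1) = 1 - 2*mu/(L + mu) = (L - mu)/(L + mu) = 13/223 = 0.0583


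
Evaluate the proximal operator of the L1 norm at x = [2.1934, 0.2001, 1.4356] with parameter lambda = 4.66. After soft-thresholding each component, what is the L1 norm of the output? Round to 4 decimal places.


Soft-thresholding with lambda = 4.66:
prox(2.1934) = sign(2.1934)*max(|2.1934| - 4.66, 0) = 0.0
prox(0.2001) = sign(0.2001)*max(|0.2001| - 4.66, 0) = 0.0
prox(1.4356) = sign(1.4356)*max(|1.4356| - 4.66, 0) = 0.0
prox(x) = [0.0, 0.0, 0.0]
||prox(x)||_1 = 0.0 + 0.0 + 0.0 = 0.0


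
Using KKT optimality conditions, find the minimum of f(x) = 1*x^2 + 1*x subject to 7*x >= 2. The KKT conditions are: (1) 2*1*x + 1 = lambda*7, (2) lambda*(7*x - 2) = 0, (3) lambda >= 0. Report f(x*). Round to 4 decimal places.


Step 1: Try lambda = 0 (constraint inactive).
x_unc = -1/(2*1) = -0.5
Check: 7*-0.5 = -3.5 < 2 -- violated!
Step 2: Constraint must be active: 7*x = 2
x* = 2/7 = 0.2857 (rounded; the exact value 2/7 is used below)
lambda = (2*1*(2/7) + 1)/7 = 0.2245
Step 3: Compute optimal value.
f(x*) = 1*(2/7)^2 + 1*(2/7) = 0.3673


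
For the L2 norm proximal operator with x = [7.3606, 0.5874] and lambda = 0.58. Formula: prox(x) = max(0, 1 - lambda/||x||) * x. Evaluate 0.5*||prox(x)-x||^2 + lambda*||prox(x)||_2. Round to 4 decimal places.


Step 1: Compute ||x||.
||x|| = 7.384
Step 2: Compute scaling factor.
scale = max(0, 1 - 0.58/7.384) = 0.9215
Step 3: prox(x) = [6.7824, 0.5413]
||prox(x)|| = 6.804
Step 4: Proximal objective.
0.5*||prox-x||^2 = 0.1682
lambda*||prox|| = 3.9463
Total = 4.1145


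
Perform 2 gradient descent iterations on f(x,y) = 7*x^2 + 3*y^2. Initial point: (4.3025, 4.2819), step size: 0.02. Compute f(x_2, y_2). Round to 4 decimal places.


Gradient descent on f(x,y) = 7*x^2 + 3*y^2.
Starting point: (4.3025, 4.2819), alpha = 0.02
Step 1: grad_x = 2*7*4.3025 = 60.235, grad_y = 2*3*4.2819 = 25.6914
  x_1 = 4.3025 - 0.02*60.235 = 3.0978
  y_1 = 4.2819 - 0.02*25.6914 = 3.7681
Step 2: grad_x = 2*7*3.0978 = 43.3692, grad_y = 2*3*3.7681 = 22.6084
  x_2 = 3.0978 - 0.02*43.3692 = 2.2304
  y_2 = 3.7681 - 0.02*22.6084 = 3.3159
f(2.2304, 3.3159) = 7*2.2304^2 + 3*3.3159^2 = 67.8089


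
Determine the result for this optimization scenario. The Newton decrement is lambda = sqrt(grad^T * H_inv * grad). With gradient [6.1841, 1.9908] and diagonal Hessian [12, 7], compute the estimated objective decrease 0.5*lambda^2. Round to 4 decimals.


Step 1: H is diagonal, so H^(-1) * g = [0.5153, 0.2844].
Step 2: g^T H^(-1) g = sum_i g_i^2 / H_ii
  = (6.1841)^2/12 + (1.9908)^2/7
  = 3.1869 + 0.5662 = 3.7531
Step 3: Objective decrease = 0.5 * g^T H^(-1) g = 1.8766


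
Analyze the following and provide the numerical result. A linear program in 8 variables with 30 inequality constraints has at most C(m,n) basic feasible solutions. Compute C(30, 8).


Each vertex corresponds to some choice of n active constraints out of m, so the number of vertices is at most C(m, n) = m! / (n!(m-n)!).
m = 30, n = 8
Numerator: 30 * 29 * 28 * 27 * 26 * 25 * 24 * 23
Denominator: 8! = 40320
C(30, 8) = 5852925


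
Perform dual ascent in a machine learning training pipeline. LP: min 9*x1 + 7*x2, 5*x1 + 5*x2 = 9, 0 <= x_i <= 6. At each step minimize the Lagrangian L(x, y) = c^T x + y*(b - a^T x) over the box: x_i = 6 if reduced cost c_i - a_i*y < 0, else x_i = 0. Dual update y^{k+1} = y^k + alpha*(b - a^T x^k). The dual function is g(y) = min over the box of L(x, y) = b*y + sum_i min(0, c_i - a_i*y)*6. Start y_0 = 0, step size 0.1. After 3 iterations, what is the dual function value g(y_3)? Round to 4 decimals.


Dual ascent for LP: min 9*x1 + 7*x2, 5*x1 + 5*x2 = 9, 0 <= x_i <= 6
Step 1: y^k = 0.0, reduced costs: (9.0, 7.0)
  x^k = (0.0, 0.0), subgradient = b - a^T x = 9.0
  y^{k+1} = 0.0 + 0.1*9.0 = 0.9
Step 2: y^k = 0.9, reduced costs: (4.5, 2.5)
  x^k = (0.0, 0.0), subgradient = b - a^T x = 9.0
  y^{k+1} = 0.9 + 0.1*9.0 = 1.8
Step 3: y^k = 1.8, reduced costs: (0.0, -2.0)
  x^k = (0.0, 6.0), subgradient = b - a^T x = -21.0
  y^{k+1} = 1.8 + 0.1*-21.0 = -0.3
Dual objective at y_3 = -0.3: reduced costs (10.5, 8.5), box minimizer x = (0.0, 0.0)
g(y_3) = b*y + (c1 - a1*y)*x1 + (c2 - a2*y)*x2 = 9*(-0.3) + 10.5*0.0 + 8.5*0.0 = -2.7 + 0.0 + 0.0 = -2.7


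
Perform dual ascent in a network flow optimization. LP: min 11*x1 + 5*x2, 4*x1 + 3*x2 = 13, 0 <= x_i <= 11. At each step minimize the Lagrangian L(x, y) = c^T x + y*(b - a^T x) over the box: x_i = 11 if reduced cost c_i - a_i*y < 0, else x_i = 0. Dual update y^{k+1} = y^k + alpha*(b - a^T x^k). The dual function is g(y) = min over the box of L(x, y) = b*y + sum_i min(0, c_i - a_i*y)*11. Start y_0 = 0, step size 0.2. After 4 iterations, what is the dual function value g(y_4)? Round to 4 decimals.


Dual ascent for LP: min 11*x1 + 5*x2, 4*x1 + 3*x2 = 13, 0 <= x_i <= 11
Step 1: y^k = 0.0, reduced costs: (11.0, 5.0)
  x^k = (0.0, 0.0), subgradient = b - a^T x = 13.0
  y^{k+1} = 0.0 + 0.2*13.0 = 2.6
Step 2: y^k = 2.6, reduced costs: (0.6, -2.8)
  x^k = (0.0, 11.0), subgradient = b - a^T x = -20.0
  y^{k+1} = 2.6 + 0.2*-20.0 = -1.4
Step 3: y^k = -1.4, reduced costs: (16.6, 9.2)
  x^k = (0.0, 0.0), subgradient = b - a^T x = 13.0
  y^{k+1} = -1.4 + 0.2*13.0 = 1.2
Step 4: y^k = 1.2, reduced costs: (6.2, 1.4)
  x^k = (0.0, 0.0), subgradient = b - a^T x = 13.0
  y^{k+1} = 1.2 + 0.2*13.0 = 3.8
Dual objective at y_4 = 3.8: reduced costs (-4.2, -6.4), box minimizer x = (11.0, 11.0)
g(y_4) = b*y + (c1 - a1*y)*x1 + (c2 - a2*y)*x2 = 13*3.8 + (-4.2)*11.0 + (-6.4)*11.0 = 49.4 - 46.2 - 70.4 = -67.2


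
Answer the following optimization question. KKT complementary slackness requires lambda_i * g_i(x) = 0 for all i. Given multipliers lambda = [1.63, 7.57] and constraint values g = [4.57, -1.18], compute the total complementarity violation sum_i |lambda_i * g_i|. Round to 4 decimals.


KKT complementary slackness check:
lambda_1 * g_1 = 1.63 * 4.57 = 7.4491
lambda_2 * g_2 = 7.57 * -1.18 = -8.9326
Total violation = 7.4491 + 8.9326 = 16.3817


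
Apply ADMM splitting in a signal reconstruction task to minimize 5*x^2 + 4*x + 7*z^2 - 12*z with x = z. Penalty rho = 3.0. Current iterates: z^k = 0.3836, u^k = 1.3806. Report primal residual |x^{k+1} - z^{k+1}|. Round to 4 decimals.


ADMM iteration with rho = 3.0, z^k = 0.3836, u^k = 1.3806
Step 1: x-update.
Minimize 5*x^2 + 4*x + (3.0/2)*(x - 0.3836 + 1.3806)^2
FOC: (2*5 + 3.0)*x = -4 + 3.0*(0.3836 - 1.3806)
x^{k+1} = -0.5378
Step 2: z-update.
Minimize 7*z^2 - 12*z + (3.0/2)*(-0.5378 - z + 1.3806)^2
FOC: (2*7 + 3.0)*z = 12 + 3.0*(-0.5378 + 1.3806)
z^{k+1} = 0.8546
Step 3: u-update.
u^{k+1} = 1.3806 - 0.5378 - 0.8546 = -0.0118
Step 4: Primal residual = |-0.5378 - 0.8546| = 1.3924


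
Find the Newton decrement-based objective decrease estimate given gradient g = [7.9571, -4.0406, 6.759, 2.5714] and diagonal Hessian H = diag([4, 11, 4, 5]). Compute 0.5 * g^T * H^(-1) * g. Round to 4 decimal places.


Step 1: H is diagonal, so H^(-1) * g = [1.9893, -0.3673, 1.6898, 0.5143].
Step 2: g^T H^(-1) g = sum_i g_i^2 / H_ii
  = (7.9571)^2/4 + (-4.0406)^2/11 + (6.759)^2/4 + (2.5714)^2/5
  = 15.8289 + 1.4842 + 11.421 + 1.3224 = 30.0565
Step 3: Objective decrease = 0.5 * g^T H^(-1) g = 15.0283


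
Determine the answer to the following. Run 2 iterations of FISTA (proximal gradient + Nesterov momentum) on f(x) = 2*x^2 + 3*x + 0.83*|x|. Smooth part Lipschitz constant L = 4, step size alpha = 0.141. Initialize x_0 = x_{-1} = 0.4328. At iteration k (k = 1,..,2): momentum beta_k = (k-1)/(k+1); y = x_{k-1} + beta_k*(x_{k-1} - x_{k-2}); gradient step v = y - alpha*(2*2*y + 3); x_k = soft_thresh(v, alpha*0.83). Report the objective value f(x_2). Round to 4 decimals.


FISTA on f(x) = 2*x^2 + 3*x + 0.83*|x|
L = 4, alpha = 0.141
Iteration 1: beta = 0.0, y = 0.4328 + 0.0*(0.4328 - 0.4328) = 0.4328
  grad(y) = 4.7312, v = y - alpha*grad = -0.2343
  prox(v) = soft_thresh(-0.2343, 0.117) = -0.1173
Iteration 2: beta = 0.3333, y = -0.1173 + 0.3333*(-0.1173 - 0.4328) = -0.3006
  grad(y) = 1.7975, v = y - alpha*grad = -0.5541
  prox(v) = soft_thresh(-0.5541, 0.117) = -0.437
f(x_2) = 2*(-0.437)^2 + 3*(-0.437) + 0.83*|-0.437| = -0.5664


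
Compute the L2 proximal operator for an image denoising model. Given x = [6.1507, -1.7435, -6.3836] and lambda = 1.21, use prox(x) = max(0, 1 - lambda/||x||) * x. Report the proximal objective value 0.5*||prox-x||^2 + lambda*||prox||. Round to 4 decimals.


Step 1: Compute ||x||.
||x|| = 9.0344
Step 2: Compute scaling factor.
scale = max(0, 1 - 1.21/9.0344) = 0.8661
Step 3: prox(x) = [5.3269, -1.51, -5.5286]
||prox(x)|| = 7.8244
Step 4: Proximal objective.
0.5*||prox-x||^2 = 0.7321
lambda*||prox|| = 9.4675
Total = 10.1996


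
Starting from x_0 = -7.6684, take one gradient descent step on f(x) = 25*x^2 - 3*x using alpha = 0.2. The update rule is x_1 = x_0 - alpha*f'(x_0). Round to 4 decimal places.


We compute the gradient at x_0 and apply the update.
f'(x) = 50*x - 3
f'(-7.6684) = 50*-7.6684 - 3 = -386.42
x_1 = -7.6684 - 0.2*-386.42 = 69.6156


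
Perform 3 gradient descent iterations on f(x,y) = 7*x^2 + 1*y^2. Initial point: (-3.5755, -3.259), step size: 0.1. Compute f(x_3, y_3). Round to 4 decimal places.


Gradient descent on f(x,y) = 7*x^2 + 1*y^2.
Starting point: (-3.5755, -3.259), alpha = 0.1
Step 1: grad_x = 2*7*-3.5755 = -50.057, grad_y = 2*1*-3.259 = -6.518
  x_1 = -3.5755 - 0.1*-50.057 = 1.4302
  y_1 = -3.259 - 0.1*-6.518 = -2.6072
Step 2: grad_x = 2*7*1.4302 = 20.0228, grad_y = 2*1*-2.6072 = -5.2144
  x_2 = 1.4302 - 0.1*20.0228 = -0.5721
  y_2 = -2.6072 - 0.1*-5.2144 = -2.0858
Step 3: grad_x = 2*7*-0.5721 = -8.0091, grad_y = 2*1*-2.0858 = -4.1715
  x_3 = -0.5721 - 0.1*-8.0091 = 0.2288
  y_3 = -2.0858 - 0.1*-4.1715 = -1.6686
f(0.2288, -1.6686) = 7*0.2288^2 + 1*(-1.6686)^2 = 3.1508


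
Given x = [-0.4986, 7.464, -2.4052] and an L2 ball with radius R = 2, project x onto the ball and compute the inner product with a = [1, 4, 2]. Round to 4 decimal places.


Step 1: Compute ||x|| (intermediates to 6 decimals).
||x|| = sqrt((-0.4986)^2 + 7.464^2 + (-2.4052)^2) = 7.857791
Step 2: Project.
Since ||x|| > R, scale = R/||x|| = 2/7.857791 = 0.254524, proj(x) = scale * x
proj(x) = [-0.126906, 1.899767, -0.612181]
Step 3: Dot product.
a^T * proj(x) = 1*(-0.126906) + 4*1.899767 + 2*(-0.612181) = 6.2478


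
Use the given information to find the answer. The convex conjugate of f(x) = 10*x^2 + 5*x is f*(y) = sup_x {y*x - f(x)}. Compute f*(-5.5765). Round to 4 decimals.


f*(y) = sup_x {y*x - a*x^2 - b*x} = sup_x {(y-b)*x - a*x^2}
FOC: (y - b) - 2a*x = 0 => x* = (y - b)/(2a)
x* = (-5.5765 - 5)/(2*10) = -0.5288
f*(-5.5765) = (y-b)^2/(4a) = (-5.5765 - 5)^2/(4*10)
= 111.8624/40 = 2.7966


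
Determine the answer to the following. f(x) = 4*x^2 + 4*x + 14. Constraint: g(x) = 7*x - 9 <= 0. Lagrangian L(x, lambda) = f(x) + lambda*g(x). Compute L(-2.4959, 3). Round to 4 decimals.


Step 1: Evaluate f(x).
f(-2.4959) = 4*(-2.4959)^2 + 4*(-2.4959) + 14 = 28.9345
Step 2: Evaluate g(x).
g(-2.4959) = 7*-2.4959 - 9 = -26.4713
Step 3: Compute Lagrangian.
L = 28.9345 + 3*-26.4713 = -50.4794


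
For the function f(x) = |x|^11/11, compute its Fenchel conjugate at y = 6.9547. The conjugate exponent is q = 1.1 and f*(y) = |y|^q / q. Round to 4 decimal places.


The conjugate exponent q satisfies 1/p + 1/q = 1.
p = 11, so q = 11/(11 - 1) = 1.1
|y|^q = 6.9547^1.1 = 8.4432
f*(6.9547) = 8.4432 / 1.1 = 7.6756


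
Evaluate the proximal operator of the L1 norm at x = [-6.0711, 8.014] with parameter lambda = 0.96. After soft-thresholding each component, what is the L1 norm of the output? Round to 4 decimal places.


Soft-thresholding with lambda = 0.96:
prox(-6.0711) = sign(-6.0711)*max(|-6.0711| - 0.96, 0) = -5.1111
prox(8.014) = sign(8.014)*max(|8.014| - 0.96, 0) = 7.054
prox(x) = [-5.1111, 7.054]
||prox(x)||_1 = 5.1111 + 7.054 = 12.1651


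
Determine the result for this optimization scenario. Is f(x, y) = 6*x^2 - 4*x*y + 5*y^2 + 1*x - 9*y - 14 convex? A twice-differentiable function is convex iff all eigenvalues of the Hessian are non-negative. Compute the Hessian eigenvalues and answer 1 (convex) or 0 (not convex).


The Hessian of f(x,y) = 6*x^2 - 4*x*y + 5*y^2 + 1*x - 9*y - 14 is:
H = [[12, -4], [-4, 10]]
Trace = 12 + 10 = 22
Determinant = 12*10 - (-4)^2 = 104
Discriminant = (22)^2 - 4*104 = 68.0
Eigenvalues: lambda_1 = 6.8769, lambda_2 = 15.1231
The function is convex.

1


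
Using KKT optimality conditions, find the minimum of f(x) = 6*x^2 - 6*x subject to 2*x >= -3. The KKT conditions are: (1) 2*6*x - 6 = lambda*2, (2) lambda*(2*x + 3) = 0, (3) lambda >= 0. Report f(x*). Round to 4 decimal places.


Step 1: Try lambda = 0 (constraint inactive).
Stationarity: 2*6*x - 6 = 0
x* = 6/(2*6) = 0.5
Check constraint: 2*0.5 = 1.0 >= -3 -- satisfied.
Step 2: Compute optimal value.
f(x*) = 6*0.5^2 - 6*0.5 = -1.5
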